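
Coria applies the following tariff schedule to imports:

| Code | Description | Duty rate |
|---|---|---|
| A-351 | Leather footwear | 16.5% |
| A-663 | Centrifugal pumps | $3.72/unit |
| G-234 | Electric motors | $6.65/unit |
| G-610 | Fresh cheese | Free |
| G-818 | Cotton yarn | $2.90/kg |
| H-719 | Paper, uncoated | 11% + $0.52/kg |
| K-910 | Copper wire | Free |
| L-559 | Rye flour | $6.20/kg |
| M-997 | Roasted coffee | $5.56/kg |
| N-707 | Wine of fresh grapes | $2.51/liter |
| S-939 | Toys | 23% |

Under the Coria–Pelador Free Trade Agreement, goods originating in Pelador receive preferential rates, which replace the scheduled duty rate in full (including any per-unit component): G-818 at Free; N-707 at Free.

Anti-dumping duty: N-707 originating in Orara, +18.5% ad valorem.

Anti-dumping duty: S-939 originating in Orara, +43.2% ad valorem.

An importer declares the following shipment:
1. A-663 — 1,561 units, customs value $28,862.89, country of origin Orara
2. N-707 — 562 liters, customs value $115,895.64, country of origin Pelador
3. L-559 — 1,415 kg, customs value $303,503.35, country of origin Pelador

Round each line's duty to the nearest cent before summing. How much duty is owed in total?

Line 1 (A-663, Orara, 1,561 units, $28,862.89):
Base rate for A-663 is $3.72/unit.
Duty = 1,561 × $3.72 = $5,806.92.
Line 2 (N-707, Pelador, 562 liters, $115,895.64):
Base rate for N-707 is $2.51/liter.
Origin Pelador qualifies under the Coria–Pelador agreement and N-707 is covered: preferential rate Free applies instead.
The additional-duty order on N-707 targets Orara, not Pelador; it does not apply.
Duty = $115,895.64 × 0% = $0.00.
Line 3 (L-559, Pelador, 1,415 kg, $303,503.35):
Base rate for L-559 is $6.20/kg.
Origin Pelador is the FTA partner but L-559 is not on the preference list; base rate stands.
Duty = 1,415 × $6.20 = $8,773.00.
Total = $5,806.92 + $0.00 + $8,773.00 = $14,579.92.

$14,579.92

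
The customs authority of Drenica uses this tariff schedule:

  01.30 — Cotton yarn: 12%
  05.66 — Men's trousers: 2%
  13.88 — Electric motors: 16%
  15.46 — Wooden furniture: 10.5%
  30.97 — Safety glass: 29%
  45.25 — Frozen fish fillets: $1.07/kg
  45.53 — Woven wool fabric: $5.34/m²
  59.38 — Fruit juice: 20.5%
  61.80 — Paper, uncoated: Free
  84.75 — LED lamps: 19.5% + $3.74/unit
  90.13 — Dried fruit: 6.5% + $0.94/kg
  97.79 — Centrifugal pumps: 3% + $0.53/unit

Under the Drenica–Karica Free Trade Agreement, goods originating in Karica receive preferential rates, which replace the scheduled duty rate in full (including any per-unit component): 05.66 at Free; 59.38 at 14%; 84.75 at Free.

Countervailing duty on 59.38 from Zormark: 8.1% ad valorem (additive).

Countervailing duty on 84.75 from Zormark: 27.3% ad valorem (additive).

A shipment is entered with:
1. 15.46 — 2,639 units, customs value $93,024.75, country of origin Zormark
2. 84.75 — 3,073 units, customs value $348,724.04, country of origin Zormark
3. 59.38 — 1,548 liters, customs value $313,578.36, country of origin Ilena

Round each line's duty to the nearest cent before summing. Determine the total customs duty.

Line 1 (15.46, Zormark, 2,639 units, $93,024.75):
Base rate for 15.46 is 10.5%.
Duty = $93,024.75 × 10.5% = $9,767.60.
Line 2 (84.75, Zormark, 3,073 units, $348,724.04):
Base rate for 84.75 is 19.5% + $3.74/unit.
84.75 has an FTA preferential rate, but origin Zormark is not Karica; base rate stands.
Additional duty on 84.75 from Zormark: +27.3%. Applied ad valorem rate: 19.5% + 27.3% = 46.8%.
Duty = $348,724.04 × 46.8% + 3,073 × $3.74 = $174,695.87.
Line 3 (59.38, Ilena, 1,548 liters, $313,578.36):
Base rate for 59.38 is 20.5%.
59.38 has an FTA preferential rate, but origin Ilena is not Karica; base rate stands.
The additional-duty order on 59.38 targets Zormark, not Ilena; it does not apply.
Duty = $313,578.36 × 20.5% = $64,283.56.
Total = $9,767.60 + $174,695.87 + $64,283.56 = $248,747.03.

$248,747.03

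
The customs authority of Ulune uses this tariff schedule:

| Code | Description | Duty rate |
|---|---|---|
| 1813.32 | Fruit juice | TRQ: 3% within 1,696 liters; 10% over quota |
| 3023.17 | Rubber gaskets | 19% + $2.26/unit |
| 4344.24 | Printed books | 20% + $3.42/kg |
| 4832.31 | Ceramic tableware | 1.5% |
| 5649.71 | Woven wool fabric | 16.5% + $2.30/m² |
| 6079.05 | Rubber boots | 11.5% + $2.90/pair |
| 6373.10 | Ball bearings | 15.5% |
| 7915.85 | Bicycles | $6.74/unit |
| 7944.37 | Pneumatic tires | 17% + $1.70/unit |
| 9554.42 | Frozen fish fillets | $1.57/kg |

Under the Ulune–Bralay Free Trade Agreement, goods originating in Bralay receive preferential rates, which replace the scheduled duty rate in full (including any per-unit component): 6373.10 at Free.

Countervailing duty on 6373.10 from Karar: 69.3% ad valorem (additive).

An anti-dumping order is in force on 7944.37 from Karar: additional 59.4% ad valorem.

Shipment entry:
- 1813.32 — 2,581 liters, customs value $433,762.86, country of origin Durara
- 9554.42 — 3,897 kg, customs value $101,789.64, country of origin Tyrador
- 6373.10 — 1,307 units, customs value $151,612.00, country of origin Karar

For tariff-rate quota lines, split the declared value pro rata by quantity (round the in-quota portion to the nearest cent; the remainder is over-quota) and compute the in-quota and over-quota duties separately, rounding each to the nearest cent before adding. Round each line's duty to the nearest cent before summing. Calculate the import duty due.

Line 1 (1813.32, Durara, 2,581 liters, $433,762.86):
Code 1813.32 is under a tariff-rate quota (threshold 1,696 liters). In-quota: 1,696 liters at 3%; over-quota: 885 liters at 10%.
Pro-rata value split: in-quota = $433,762.86 × 1,696/2,581 = $285,029.76; over-quota = $433,762.86 − $285,029.76 = $148,733.10.
In-quota duty = $285,029.76 × 3% = $8,550.89. Over-quota duty = $148,733.10 × 10% = $14,873.31.
Line duty = $8,550.89 + $14,873.31 = $23,424.20.
Line 2 (9554.42, Tyrador, 3,897 kg, $101,789.64):
Base rate for 9554.42 is $1.57/kg.
Duty = 3,897 × $1.57 = $6,118.29.
Line 3 (6373.10, Karar, 1,307 units, $151,612.00):
Base rate for 6373.10 is 15.5%.
6373.10 has an FTA preferential rate, but origin Karar is not Bralay; base rate stands.
Additional duty on 6373.10 from Karar: +69.3%. Applied ad valorem rate: 15.5% + 69.3% = 84.8%.
Duty = $151,612.00 × 84.8% = $128,566.98.
Total = $23,424.20 + $6,118.29 + $128,566.98 = $158,109.47.

$158,109.47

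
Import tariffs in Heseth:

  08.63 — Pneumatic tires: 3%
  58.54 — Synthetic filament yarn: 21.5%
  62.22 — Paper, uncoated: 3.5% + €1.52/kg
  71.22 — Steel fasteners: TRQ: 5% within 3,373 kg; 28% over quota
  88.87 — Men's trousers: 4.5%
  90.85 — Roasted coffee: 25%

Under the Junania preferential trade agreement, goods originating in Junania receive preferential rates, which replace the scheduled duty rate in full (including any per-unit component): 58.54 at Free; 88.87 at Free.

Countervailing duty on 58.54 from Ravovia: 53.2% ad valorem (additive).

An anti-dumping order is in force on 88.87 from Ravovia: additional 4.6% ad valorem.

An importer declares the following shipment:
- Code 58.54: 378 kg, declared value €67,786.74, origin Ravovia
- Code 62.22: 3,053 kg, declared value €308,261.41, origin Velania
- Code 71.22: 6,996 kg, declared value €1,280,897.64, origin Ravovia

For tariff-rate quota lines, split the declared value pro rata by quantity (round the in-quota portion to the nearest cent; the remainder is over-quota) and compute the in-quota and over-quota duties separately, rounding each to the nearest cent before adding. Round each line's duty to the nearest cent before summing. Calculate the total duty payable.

Line 1 (58.54, Ravovia, 378 kg, €67,786.74):
Base rate for 58.54 is 21.5%.
58.54 has an FTA preferential rate, but origin Ravovia is not Junania; base rate stands.
Additional duty on 58.54 from Ravovia: +53.2%. Applied ad valorem rate: 21.5% + 53.2% = 74.7%.
Duty = €67,786.74 × 74.7% = €50,636.69.
Line 2 (62.22, Velania, 3,053 kg, €308,261.41):
Base rate for 62.22 is 3.5% + €1.52/kg.
Duty = €308,261.41 × 3.5% + 3,053 × €1.52 = €15,429.71.
Line 3 (71.22, Ravovia, 6,996 kg, €1,280,897.64):
Code 71.22 is under a tariff-rate quota (threshold 3,373 kg). In-quota: 3,373 kg at 5%; over-quota: 3,623 kg at 28%.
Pro-rata value split: in-quota = €1,280,897.64 × 3,373/6,996 = €617,562.57; over-quota = €1,280,897.64 − €617,562.57 = €663,335.07.
In-quota duty = €617,562.57 × 5% = €30,878.13. Over-quota duty = €663,335.07 × 28% = €185,733.82.
Line duty = €30,878.13 + €185,733.82 = €216,611.95.
Total = €50,636.69 + €15,429.71 + €216,611.95 = €282,678.35.

€282,678.35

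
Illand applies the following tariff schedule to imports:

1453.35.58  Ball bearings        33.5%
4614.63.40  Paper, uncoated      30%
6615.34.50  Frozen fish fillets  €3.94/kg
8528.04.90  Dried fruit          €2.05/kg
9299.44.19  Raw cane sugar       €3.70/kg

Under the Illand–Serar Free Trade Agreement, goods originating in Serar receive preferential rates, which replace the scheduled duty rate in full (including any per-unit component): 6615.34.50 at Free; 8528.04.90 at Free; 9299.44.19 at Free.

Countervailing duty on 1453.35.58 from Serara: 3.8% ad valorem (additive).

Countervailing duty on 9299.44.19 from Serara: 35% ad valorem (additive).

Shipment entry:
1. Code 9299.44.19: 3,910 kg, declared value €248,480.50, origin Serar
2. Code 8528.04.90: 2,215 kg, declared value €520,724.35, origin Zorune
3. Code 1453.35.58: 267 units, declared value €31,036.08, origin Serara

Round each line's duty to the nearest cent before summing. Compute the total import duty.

€16,117.21

Line 1 (9299.44.19, Serar, 3,910 kg, €248,480.50):
Base rate for 9299.44.19 is €3.70/kg.
Origin Serar qualifies under the Illand–Serar agreement and 9299.44.19 is covered: preferential rate Free applies instead.
The additional-duty order on 9299.44.19 targets Serara, not Serar; it does not apply.
Duty = €248,480.50 × 0% = €0.00.
Line 2 (8528.04.90, Zorune, 2,215 kg, €520,724.35):
Base rate for 8528.04.90 is €2.05/kg.
8528.04.90 has an FTA preferential rate, but origin Zorune is not Serar; base rate stands.
Duty = 2,215 × €2.05 = €4,540.75.
Line 3 (1453.35.58, Serara, 267 units, €31,036.08):
Base rate for 1453.35.58 is 33.5%.
Additional duty on 1453.35.58 from Serara: +3.8%. Applied ad valorem rate: 33.5% + 3.8% = 37.3%.
Duty = €31,036.08 × 37.3% = €11,576.46.
Total = €0.00 + €4,540.75 + €11,576.46 = €16,117.21.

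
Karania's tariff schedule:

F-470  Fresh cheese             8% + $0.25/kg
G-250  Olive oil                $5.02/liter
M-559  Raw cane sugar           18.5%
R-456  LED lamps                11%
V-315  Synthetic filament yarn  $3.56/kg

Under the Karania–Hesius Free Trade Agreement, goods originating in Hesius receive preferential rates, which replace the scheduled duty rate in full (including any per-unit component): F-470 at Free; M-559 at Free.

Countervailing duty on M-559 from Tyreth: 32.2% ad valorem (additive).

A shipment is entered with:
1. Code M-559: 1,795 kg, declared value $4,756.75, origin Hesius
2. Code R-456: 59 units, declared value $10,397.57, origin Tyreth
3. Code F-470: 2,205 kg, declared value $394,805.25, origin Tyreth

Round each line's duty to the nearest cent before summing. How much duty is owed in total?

$33,279.40

Line 1 (M-559, Hesius, 1,795 kg, $4,756.75):
Base rate for M-559 is 18.5%.
Origin Hesius qualifies under the Karania–Hesius agreement and M-559 is covered: preferential rate Free applies instead.
The additional-duty order on M-559 targets Tyreth, not Hesius; it does not apply.
Duty = $4,756.75 × 0% = $0.00.
Line 2 (R-456, Tyreth, 59 units, $10,397.57):
Base rate for R-456 is 11%.
Duty = $10,397.57 × 11% = $1,143.73.
Line 3 (F-470, Tyreth, 2,205 kg, $394,805.25):
Base rate for F-470 is 8% + $0.25/kg.
F-470 has an FTA preferential rate, but origin Tyreth is not Hesius; base rate stands.
Duty = $394,805.25 × 8% + 2,205 × $0.25 = $32,135.67.
Total = $0.00 + $1,143.73 + $32,135.67 = $33,279.40.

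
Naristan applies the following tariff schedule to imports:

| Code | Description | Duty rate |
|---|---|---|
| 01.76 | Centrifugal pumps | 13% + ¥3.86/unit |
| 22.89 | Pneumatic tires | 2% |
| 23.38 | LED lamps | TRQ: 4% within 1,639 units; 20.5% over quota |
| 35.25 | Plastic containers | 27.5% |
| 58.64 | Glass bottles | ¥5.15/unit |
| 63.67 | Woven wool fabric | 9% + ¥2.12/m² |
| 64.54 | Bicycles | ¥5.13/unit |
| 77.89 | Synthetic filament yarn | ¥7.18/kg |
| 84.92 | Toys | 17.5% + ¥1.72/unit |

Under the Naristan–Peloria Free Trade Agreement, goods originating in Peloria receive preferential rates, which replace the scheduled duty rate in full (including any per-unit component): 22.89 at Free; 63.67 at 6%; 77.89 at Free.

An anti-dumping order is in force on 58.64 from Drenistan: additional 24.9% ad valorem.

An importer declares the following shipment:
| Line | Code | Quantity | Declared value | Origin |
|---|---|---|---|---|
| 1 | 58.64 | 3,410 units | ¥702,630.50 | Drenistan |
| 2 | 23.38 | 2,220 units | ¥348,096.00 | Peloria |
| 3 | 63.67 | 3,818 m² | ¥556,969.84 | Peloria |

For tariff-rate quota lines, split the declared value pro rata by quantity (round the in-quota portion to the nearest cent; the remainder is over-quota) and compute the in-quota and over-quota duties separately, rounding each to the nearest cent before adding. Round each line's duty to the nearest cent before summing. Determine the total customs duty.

¥254,890.15

Line 1 (58.64, Drenistan, 3,410 units, ¥702,630.50):
Base rate for 58.64 is ¥5.15/unit.
Additional duty on 58.64 from Drenistan: +24.9% ad valorem. Applied ad valorem rate = 24.9%.
Duty = ¥702,630.50 × 24.9% + 3,410 × ¥5.15 = ¥192,516.49.
Line 2 (23.38, Peloria, 2,220 units, ¥348,096.00):
Code 23.38 is under a tariff-rate quota (threshold 1,639 units). In-quota: 1,639 units at 4%; over-quota: 581 units at 20.5%.
Pro-rata value split: in-quota = ¥348,096.00 × 1,639/2,220 = ¥256,995.20; over-quota = ¥348,096.00 − ¥256,995.20 = ¥91,100.80.
In-quota duty = ¥256,995.20 × 4% = ¥10,279.81. Over-quota duty = ¥91,100.80 × 20.5% = ¥18,675.66.
Line duty = ¥10,279.81 + ¥18,675.66 = ¥28,955.47.
Line 3 (63.67, Peloria, 3,818 m², ¥556,969.84):
Base rate for 63.67 is 9% + ¥2.12/m².
Origin Peloria qualifies under the Naristan–Peloria agreement and 63.67 is covered: preferential rate 6% applies instead.
Duty = ¥556,969.84 × 6% = ¥33,418.19.
Total = ¥192,516.49 + ¥28,955.47 + ¥33,418.19 = ¥254,890.15.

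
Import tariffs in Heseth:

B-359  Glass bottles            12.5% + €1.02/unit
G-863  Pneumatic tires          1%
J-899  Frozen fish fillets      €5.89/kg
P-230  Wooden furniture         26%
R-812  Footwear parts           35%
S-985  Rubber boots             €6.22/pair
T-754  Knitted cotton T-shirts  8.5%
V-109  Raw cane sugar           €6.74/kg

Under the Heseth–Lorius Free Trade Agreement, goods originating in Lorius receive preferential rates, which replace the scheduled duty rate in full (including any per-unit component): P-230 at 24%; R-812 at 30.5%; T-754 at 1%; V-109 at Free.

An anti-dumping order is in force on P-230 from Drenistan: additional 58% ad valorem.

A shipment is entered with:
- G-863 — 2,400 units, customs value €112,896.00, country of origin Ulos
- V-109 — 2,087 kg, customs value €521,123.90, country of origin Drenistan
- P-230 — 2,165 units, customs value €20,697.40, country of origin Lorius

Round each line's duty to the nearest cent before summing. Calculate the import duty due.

Line 1 (G-863, Ulos, 2,400 units, €112,896.00):
Base rate for G-863 is 1%.
Duty = €112,896.00 × 1% = €1,128.96.
Line 2 (V-109, Drenistan, 2,087 kg, €521,123.90):
Base rate for V-109 is €6.74/kg.
V-109 has an FTA preferential rate, but origin Drenistan is not Lorius; base rate stands.
Duty = 2,087 × €6.74 = €14,066.38.
Line 3 (P-230, Lorius, 2,165 units, €20,697.40):
Base rate for P-230 is 26%.
Origin Lorius qualifies under the Heseth–Lorius agreement and P-230 is covered: preferential rate 24% applies instead.
The additional-duty order on P-230 targets Drenistan, not Lorius; it does not apply.
Duty = €20,697.40 × 24% = €4,967.38.
Total = €1,128.96 + €14,066.38 + €4,967.38 = €20,162.72.

€20,162.72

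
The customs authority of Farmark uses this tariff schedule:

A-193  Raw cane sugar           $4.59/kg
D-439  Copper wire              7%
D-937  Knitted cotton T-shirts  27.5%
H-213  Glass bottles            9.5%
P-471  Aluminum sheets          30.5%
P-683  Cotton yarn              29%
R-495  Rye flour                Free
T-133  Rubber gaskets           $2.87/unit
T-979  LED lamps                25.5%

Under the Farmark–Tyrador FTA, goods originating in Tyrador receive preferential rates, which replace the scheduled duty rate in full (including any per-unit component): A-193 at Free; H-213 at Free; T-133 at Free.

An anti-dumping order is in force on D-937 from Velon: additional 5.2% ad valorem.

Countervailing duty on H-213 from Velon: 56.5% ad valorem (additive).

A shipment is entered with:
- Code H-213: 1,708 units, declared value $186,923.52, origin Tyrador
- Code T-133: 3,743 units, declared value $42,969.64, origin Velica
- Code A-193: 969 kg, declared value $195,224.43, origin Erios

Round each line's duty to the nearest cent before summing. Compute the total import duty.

$15,190.12

Line 1 (H-213, Tyrador, 1,708 units, $186,923.52):
Base rate for H-213 is 9.5%.
Origin Tyrador qualifies under the Farmark–Tyrador agreement and H-213 is covered: preferential rate Free applies instead.
The additional-duty order on H-213 targets Velon, not Tyrador; it does not apply.
Duty = $186,923.52 × 0% = $0.00.
Line 2 (T-133, Velica, 3,743 units, $42,969.64):
Base rate for T-133 is $2.87/unit.
T-133 has an FTA preferential rate, but origin Velica is not Tyrador; base rate stands.
Duty = 3,743 × $2.87 = $10,742.41.
Line 3 (A-193, Erios, 969 kg, $195,224.43):
Base rate for A-193 is $4.59/kg.
A-193 has an FTA preferential rate, but origin Erios is not Tyrador; base rate stands.
Duty = 969 × $4.59 = $4,447.71.
Total = $0.00 + $10,742.41 + $4,447.71 = $15,190.12.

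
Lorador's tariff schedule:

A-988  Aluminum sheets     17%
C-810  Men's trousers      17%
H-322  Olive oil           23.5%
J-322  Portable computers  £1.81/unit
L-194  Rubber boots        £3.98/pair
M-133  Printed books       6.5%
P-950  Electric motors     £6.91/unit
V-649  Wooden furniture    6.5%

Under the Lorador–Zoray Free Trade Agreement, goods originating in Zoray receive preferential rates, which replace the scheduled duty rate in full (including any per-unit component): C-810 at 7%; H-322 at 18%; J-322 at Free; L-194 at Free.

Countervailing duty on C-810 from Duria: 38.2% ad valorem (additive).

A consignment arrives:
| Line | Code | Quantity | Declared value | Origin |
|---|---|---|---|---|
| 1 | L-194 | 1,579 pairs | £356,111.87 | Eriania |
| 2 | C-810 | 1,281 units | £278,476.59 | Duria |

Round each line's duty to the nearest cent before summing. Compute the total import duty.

Line 1 (L-194, Eriania, 1,579 pairs, £356,111.87):
Base rate for L-194 is £3.98/pair.
L-194 has an FTA preferential rate, but origin Eriania is not Zoray; base rate stands.
Duty = 1,579 × £3.98 = £6,284.42.
Line 2 (C-810, Duria, 1,281 units, £278,476.59):
Base rate for C-810 is 17%.
C-810 has an FTA preferential rate, but origin Duria is not Zoray; base rate stands.
Additional duty on C-810 from Duria: +38.2%. Applied ad valorem rate: 17% + 38.2% = 55.2%.
Duty = £278,476.59 × 55.2% = £153,719.08.
Total = £6,284.42 + £153,719.08 = £160,003.50.

£160,003.50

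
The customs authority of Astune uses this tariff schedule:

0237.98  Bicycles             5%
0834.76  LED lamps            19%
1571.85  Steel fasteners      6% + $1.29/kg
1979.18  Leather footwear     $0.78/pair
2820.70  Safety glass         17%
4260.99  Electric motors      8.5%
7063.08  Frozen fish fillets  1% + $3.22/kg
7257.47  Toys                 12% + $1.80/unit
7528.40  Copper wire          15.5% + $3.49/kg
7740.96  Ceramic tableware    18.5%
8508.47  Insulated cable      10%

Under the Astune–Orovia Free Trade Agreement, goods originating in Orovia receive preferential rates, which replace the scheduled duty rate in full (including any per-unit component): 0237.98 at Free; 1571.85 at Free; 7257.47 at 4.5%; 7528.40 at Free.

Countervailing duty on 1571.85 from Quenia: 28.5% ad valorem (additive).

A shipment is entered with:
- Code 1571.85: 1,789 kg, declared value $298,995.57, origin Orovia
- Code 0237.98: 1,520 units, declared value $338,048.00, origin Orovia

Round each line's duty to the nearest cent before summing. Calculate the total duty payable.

Line 1 (1571.85, Orovia, 1,789 kg, $298,995.57):
Base rate for 1571.85 is 6% + $1.29/kg.
Origin Orovia qualifies under the Astune–Orovia agreement and 1571.85 is covered: preferential rate Free applies instead.
The additional-duty order on 1571.85 targets Quenia, not Orovia; it does not apply.
Duty = $298,995.57 × 0% = $0.00.
Line 2 (0237.98, Orovia, 1,520 units, $338,048.00):
Base rate for 0237.98 is 5%.
Origin Orovia qualifies under the Astune–Orovia agreement and 0237.98 is covered: preferential rate Free applies instead.
Duty = $338,048.00 × 0% = $0.00.
Total = $0.00 + $0.00 = $0.00.

$0.00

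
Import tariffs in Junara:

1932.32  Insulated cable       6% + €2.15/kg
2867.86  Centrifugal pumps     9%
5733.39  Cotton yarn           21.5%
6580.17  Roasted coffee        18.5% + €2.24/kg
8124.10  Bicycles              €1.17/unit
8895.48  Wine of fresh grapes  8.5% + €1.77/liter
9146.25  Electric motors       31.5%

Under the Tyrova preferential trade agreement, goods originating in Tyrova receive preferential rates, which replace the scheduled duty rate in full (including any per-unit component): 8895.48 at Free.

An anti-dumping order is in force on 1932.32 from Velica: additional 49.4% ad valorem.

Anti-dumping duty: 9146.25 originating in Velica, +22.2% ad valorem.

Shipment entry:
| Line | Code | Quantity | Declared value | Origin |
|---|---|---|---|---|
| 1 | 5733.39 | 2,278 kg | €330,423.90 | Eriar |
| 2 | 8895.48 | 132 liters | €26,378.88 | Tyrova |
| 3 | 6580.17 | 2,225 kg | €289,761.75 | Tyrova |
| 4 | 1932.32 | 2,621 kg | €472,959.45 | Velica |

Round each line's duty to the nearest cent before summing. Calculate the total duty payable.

Line 1 (5733.39, Eriar, 2,278 kg, €330,423.90):
Base rate for 5733.39 is 21.5%.
Duty = €330,423.90 × 21.5% = €71,041.14.
Line 2 (8895.48, Tyrova, 132 liters, €26,378.88):
Base rate for 8895.48 is 8.5% + €1.77/liter.
Origin Tyrova qualifies under the Junara–Tyrova agreement and 8895.48 is covered: preferential rate Free applies instead.
Duty = €26,378.88 × 0% = €0.00.
Line 3 (6580.17, Tyrova, 2,225 kg, €289,761.75):
Base rate for 6580.17 is 18.5% + €2.24/kg.
Origin Tyrova is the FTA partner but 6580.17 is not on the preference list; base rate stands.
Duty = €289,761.75 × 18.5% + 2,225 × €2.24 = €58,589.92.
Line 4 (1932.32, Velica, 2,621 kg, €472,959.45):
Base rate for 1932.32 is 6% + €2.15/kg.
Additional duty on 1932.32 from Velica: +49.4%. Applied ad valorem rate: 6% + 49.4% = 55.4%.
Duty = €472,959.45 × 55.4% + 2,621 × €2.15 = €267,654.69.
Total = €71,041.14 + €0.00 + €58,589.92 + €267,654.69 = €397,285.75.

€397,285.75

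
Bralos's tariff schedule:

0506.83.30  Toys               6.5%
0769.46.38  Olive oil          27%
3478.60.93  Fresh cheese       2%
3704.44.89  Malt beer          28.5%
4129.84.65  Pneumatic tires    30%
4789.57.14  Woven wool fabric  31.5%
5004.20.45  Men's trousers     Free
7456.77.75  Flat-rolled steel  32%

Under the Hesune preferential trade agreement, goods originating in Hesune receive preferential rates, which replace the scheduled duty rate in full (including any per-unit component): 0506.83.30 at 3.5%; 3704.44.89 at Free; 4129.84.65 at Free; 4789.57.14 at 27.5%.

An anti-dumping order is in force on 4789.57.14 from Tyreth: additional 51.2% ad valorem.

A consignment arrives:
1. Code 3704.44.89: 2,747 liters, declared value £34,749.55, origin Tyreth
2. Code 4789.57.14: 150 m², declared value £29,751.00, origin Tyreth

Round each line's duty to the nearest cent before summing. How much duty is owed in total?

£34,507.70

Line 1 (3704.44.89, Tyreth, 2,747 liters, £34,749.55):
Base rate for 3704.44.89 is 28.5%.
3704.44.89 has an FTA preferential rate, but origin Tyreth is not Hesune; base rate stands.
Duty = £34,749.55 × 28.5% = £9,903.62.
Line 2 (4789.57.14, Tyreth, 150 m², £29,751.00):
Base rate for 4789.57.14 is 31.5%.
4789.57.14 has an FTA preferential rate, but origin Tyreth is not Hesune; base rate stands.
Additional duty on 4789.57.14 from Tyreth: +51.2%. Applied ad valorem rate: 31.5% + 51.2% = 82.7%.
Duty = £29,751.00 × 82.7% = £24,604.08.
Total = £9,903.62 + £24,604.08 = £34,507.70.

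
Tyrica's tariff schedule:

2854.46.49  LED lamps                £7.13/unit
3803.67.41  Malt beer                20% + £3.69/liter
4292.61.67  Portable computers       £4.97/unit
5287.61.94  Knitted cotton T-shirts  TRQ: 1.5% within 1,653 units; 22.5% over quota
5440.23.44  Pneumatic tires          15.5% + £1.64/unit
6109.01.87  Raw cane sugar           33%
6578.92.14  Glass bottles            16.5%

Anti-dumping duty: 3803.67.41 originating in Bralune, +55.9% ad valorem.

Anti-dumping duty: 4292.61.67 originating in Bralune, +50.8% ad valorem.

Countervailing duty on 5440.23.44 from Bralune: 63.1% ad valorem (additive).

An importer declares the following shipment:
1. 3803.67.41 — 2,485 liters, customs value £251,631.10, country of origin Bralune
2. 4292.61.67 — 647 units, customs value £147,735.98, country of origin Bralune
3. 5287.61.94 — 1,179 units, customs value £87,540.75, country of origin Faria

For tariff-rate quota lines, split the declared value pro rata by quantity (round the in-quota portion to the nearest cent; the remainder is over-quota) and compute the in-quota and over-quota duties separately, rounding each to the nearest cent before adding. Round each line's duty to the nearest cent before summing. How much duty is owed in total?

Line 1 (3803.67.41, Bralune, 2,485 liters, £251,631.10):
Base rate for 3803.67.41 is 20% + £3.69/liter.
Additional duty on 3803.67.41 from Bralune: +55.9%. Applied ad valorem rate: 20% + 55.9% = 75.9%.
Duty = £251,631.10 × 75.9% + 2,485 × £3.69 = £200,157.65.
Line 2 (4292.61.67, Bralune, 647 units, £147,735.98):
Base rate for 4292.61.67 is £4.97/unit.
Additional duty on 4292.61.67 from Bralune: +50.8% ad valorem. Applied ad valorem rate = 50.8%.
Duty = £147,735.98 × 50.8% + 647 × £4.97 = £78,265.47.
Line 3 (5287.61.94, Faria, 1,179 units, £87,540.75):
Code 5287.61.94 is under a tariff-rate quota (threshold 1,653 units). Quantity 1,179 units is within the quota, so the in-quota rate 1.5% applies to the full value.
Duty = £87,540.75 × 1.5% = £1,313.11.
Total = £200,157.65 + £78,265.47 + £1,313.11 = £279,736.23.

£279,736.23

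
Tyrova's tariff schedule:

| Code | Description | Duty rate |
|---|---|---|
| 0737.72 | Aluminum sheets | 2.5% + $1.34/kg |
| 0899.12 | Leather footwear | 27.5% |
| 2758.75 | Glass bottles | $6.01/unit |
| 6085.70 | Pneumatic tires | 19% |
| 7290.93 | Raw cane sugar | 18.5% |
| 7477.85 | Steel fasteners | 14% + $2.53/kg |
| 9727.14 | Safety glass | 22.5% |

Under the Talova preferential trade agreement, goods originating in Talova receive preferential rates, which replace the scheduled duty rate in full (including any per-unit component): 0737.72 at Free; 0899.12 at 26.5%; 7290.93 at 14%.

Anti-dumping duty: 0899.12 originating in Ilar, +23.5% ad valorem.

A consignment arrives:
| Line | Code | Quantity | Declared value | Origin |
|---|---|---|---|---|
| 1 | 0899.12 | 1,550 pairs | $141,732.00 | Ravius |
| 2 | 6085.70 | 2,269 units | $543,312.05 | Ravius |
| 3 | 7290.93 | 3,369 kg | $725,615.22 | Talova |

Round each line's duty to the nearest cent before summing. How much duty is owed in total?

Line 1 (0899.12, Ravius, 1,550 pairs, $141,732.00):
Base rate for 0899.12 is 27.5%.
0899.12 has an FTA preferential rate, but origin Ravius is not Talova; base rate stands.
The additional-duty order on 0899.12 targets Ilar, not Ravius; it does not apply.
Duty = $141,732.00 × 27.5% = $38,976.30.
Line 2 (6085.70, Ravius, 2,269 units, $543,312.05):
Base rate for 6085.70 is 19%.
Duty = $543,312.05 × 19% = $103,229.29.
Line 3 (7290.93, Talova, 3,369 kg, $725,615.22):
Base rate for 7290.93 is 18.5%.
Origin Talova qualifies under the Tyrova–Talova agreement and 7290.93 is covered: preferential rate 14% applies instead.
Duty = $725,615.22 × 14% = $101,586.13.
Total = $38,976.30 + $103,229.29 + $101,586.13 = $243,791.72.

$243,791.72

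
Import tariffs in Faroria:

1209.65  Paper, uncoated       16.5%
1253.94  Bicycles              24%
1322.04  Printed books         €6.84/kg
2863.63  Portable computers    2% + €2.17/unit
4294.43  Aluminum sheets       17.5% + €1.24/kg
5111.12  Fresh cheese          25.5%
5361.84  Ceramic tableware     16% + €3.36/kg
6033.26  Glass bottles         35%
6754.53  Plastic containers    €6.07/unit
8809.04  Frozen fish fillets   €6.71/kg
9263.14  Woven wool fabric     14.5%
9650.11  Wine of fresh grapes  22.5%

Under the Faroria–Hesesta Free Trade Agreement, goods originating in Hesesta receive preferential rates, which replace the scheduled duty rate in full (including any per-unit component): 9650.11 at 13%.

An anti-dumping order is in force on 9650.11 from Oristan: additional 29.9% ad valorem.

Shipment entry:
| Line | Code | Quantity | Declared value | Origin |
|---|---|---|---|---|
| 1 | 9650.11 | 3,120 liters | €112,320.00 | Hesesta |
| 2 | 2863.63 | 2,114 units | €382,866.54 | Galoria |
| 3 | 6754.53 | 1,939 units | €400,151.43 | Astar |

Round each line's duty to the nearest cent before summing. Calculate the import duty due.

€38,616.04

Line 1 (9650.11, Hesesta, 3,120 liters, €112,320.00):
Base rate for 9650.11 is 22.5%.
Origin Hesesta qualifies under the Faroria–Hesesta agreement and 9650.11 is covered: preferential rate 13% applies instead.
The additional-duty order on 9650.11 targets Oristan, not Hesesta; it does not apply.
Duty = €112,320.00 × 13% = €14,601.60.
Line 2 (2863.63, Galoria, 2,114 units, €382,866.54):
Base rate for 2863.63 is 2% + €2.17/unit.
Duty = €382,866.54 × 2% + 2,114 × €2.17 = €12,244.71.
Line 3 (6754.53, Astar, 1,939 units, €400,151.43):
Base rate for 6754.53 is €6.07/unit.
Duty = 1,939 × €6.07 = €11,769.73.
Total = €14,601.60 + €12,244.71 + €11,769.73 = €38,616.04.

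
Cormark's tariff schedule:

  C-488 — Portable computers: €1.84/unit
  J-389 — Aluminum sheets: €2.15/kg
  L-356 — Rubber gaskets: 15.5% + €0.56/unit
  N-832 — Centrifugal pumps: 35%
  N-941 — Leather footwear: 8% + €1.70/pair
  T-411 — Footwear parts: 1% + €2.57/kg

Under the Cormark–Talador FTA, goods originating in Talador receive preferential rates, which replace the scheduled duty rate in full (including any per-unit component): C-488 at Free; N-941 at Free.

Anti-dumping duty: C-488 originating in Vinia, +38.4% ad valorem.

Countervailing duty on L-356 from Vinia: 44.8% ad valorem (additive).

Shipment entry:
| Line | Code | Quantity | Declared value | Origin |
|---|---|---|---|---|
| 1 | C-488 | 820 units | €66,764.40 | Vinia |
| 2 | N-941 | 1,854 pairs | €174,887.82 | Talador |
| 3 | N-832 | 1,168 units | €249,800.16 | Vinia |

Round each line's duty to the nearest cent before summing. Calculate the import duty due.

€114,576.39

Line 1 (C-488, Vinia, 820 units, €66,764.40):
Base rate for C-488 is €1.84/unit.
C-488 has an FTA preferential rate, but origin Vinia is not Talador; base rate stands.
Additional duty on C-488 from Vinia: +38.4% ad valorem. Applied ad valorem rate = 38.4%.
Duty = €66,764.40 × 38.4% + 820 × €1.84 = €27,146.33.
Line 2 (N-941, Talador, 1,854 pairs, €174,887.82):
Base rate for N-941 is 8% + €1.70/pair.
Origin Talador qualifies under the Cormark–Talador agreement and N-941 is covered: preferential rate Free applies instead.
Duty = €174,887.82 × 0% = €0.00.
Line 3 (N-832, Vinia, 1,168 units, €249,800.16):
Base rate for N-832 is 35%.
Duty = €249,800.16 × 35% = €87,430.06.
Total = €27,146.33 + €0.00 + €87,430.06 = €114,576.39.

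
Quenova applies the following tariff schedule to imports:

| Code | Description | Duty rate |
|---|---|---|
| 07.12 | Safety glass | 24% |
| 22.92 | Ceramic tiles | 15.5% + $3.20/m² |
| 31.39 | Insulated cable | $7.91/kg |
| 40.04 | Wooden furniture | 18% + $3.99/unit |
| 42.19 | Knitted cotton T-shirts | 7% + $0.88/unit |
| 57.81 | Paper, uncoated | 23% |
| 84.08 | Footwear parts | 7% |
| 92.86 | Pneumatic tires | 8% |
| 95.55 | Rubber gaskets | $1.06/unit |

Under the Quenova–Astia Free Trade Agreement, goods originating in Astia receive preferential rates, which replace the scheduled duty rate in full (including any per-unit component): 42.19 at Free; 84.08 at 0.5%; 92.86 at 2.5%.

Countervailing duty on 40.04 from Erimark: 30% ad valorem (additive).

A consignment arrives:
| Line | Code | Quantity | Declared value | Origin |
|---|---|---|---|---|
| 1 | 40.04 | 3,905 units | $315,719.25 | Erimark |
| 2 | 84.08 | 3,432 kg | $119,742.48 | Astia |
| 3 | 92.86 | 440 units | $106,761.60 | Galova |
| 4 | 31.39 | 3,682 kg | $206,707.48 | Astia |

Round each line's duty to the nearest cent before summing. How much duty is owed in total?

Line 1 (40.04, Erimark, 3,905 units, $315,719.25):
Base rate for 40.04 is 18% + $3.99/unit.
Additional duty on 40.04 from Erimark: +30%. Applied ad valorem rate: 18% + 30% = 48%.
Duty = $315,719.25 × 48% + 3,905 × $3.99 = $167,126.19.
Line 2 (84.08, Astia, 3,432 kg, $119,742.48):
Base rate for 84.08 is 7%.
Origin Astia qualifies under the Quenova–Astia agreement and 84.08 is covered: preferential rate 0.5% applies instead.
Duty = $119,742.48 × 0.5% = $598.71.
Line 3 (92.86, Galova, 440 units, $106,761.60):
Base rate for 92.86 is 8%.
92.86 has an FTA preferential rate, but origin Galova is not Astia; base rate stands.
Duty = $106,761.60 × 8% = $8,540.93.
Line 4 (31.39, Astia, 3,682 kg, $206,707.48):
Base rate for 31.39 is $7.91/kg.
Origin Astia is the FTA partner but 31.39 is not on the preference list; base rate stands.
Duty = 3,682 × $7.91 = $29,124.62.
Total = $167,126.19 + $598.71 + $8,540.93 + $29,124.62 = $205,390.45.

$205,390.45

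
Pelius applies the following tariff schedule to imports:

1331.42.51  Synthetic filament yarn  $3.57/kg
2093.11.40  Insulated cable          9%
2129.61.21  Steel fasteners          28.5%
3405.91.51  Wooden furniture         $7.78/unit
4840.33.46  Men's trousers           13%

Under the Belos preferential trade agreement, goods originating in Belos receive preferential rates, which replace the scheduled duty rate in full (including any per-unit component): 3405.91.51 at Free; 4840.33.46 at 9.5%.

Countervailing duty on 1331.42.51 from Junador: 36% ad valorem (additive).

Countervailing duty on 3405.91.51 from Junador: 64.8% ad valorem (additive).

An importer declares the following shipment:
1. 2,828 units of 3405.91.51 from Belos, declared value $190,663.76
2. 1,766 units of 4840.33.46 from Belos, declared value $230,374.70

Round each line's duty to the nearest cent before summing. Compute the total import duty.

Line 1 (3405.91.51, Belos, 2,828 units, $190,663.76):
Base rate for 3405.91.51 is $7.78/unit.
Origin Belos qualifies under the Pelius–Belos agreement and 3405.91.51 is covered: preferential rate Free applies instead.
The additional-duty order on 3405.91.51 targets Junador, not Belos; it does not apply.
Duty = $190,663.76 × 0% = $0.00.
Line 2 (4840.33.46, Belos, 1,766 units, $230,374.70):
Base rate for 4840.33.46 is 13%.
Origin Belos qualifies under the Pelius–Belos agreement and 4840.33.46 is covered: preferential rate 9.5% applies instead.
Duty = $230,374.70 × 9.5% = $21,885.60.
Total = $0.00 + $21,885.60 = $21,885.60.

$21,885.60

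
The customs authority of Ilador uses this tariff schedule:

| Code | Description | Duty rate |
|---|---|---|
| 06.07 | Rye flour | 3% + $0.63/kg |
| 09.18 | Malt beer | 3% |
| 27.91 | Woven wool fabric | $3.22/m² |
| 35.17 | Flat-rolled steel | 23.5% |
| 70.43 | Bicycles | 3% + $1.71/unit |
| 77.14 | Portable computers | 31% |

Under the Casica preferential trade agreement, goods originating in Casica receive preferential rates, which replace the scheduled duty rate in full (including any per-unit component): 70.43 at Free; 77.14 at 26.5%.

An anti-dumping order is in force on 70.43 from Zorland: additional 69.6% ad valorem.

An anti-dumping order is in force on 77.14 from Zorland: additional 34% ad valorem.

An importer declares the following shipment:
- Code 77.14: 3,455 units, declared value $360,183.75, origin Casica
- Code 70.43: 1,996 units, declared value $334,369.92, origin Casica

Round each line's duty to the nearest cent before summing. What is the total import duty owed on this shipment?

Line 1 (77.14, Casica, 3,455 units, $360,183.75):
Base rate for 77.14 is 31%.
Origin Casica qualifies under the Ilador–Casica agreement and 77.14 is covered: preferential rate 26.5% applies instead.
The additional-duty order on 77.14 targets Zorland, not Casica; it does not apply.
Duty = $360,183.75 × 26.5% = $95,448.69.
Line 2 (70.43, Casica, 1,996 units, $334,369.92):
Base rate for 70.43 is 3% + $1.71/unit.
Origin Casica qualifies under the Ilador–Casica agreement and 70.43 is covered: preferential rate Free applies instead.
The additional-duty order on 70.43 targets Zorland, not Casica; it does not apply.
Duty = $334,369.92 × 0% = $0.00.
Total = $95,448.69 + $0.00 = $95,448.69.

$95,448.69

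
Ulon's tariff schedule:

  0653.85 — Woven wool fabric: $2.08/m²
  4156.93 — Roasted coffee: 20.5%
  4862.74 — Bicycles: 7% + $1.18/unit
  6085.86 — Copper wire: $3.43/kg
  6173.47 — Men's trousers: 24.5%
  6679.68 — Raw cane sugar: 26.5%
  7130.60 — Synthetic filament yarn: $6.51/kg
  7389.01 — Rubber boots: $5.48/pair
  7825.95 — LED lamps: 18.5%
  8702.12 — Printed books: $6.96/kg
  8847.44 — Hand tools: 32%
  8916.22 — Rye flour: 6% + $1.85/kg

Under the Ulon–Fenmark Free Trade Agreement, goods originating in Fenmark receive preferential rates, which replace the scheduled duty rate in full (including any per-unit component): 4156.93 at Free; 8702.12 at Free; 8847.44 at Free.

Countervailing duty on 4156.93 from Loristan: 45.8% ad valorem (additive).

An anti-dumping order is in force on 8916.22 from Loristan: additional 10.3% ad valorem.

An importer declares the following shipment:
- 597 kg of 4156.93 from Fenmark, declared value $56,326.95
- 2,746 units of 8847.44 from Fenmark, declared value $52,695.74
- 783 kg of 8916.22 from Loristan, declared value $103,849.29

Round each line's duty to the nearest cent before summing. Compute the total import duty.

$18,375.98

Line 1 (4156.93, Fenmark, 597 kg, $56,326.95):
Base rate for 4156.93 is 20.5%.
Origin Fenmark qualifies under the Ulon–Fenmark agreement and 4156.93 is covered: preferential rate Free applies instead.
The additional-duty order on 4156.93 targets Loristan, not Fenmark; it does not apply.
Duty = $56,326.95 × 0% = $0.00.
Line 2 (8847.44, Fenmark, 2,746 units, $52,695.74):
Base rate for 8847.44 is 32%.
Origin Fenmark qualifies under the Ulon–Fenmark agreement and 8847.44 is covered: preferential rate Free applies instead.
Duty = $52,695.74 × 0% = $0.00.
Line 3 (8916.22, Loristan, 783 kg, $103,849.29):
Base rate for 8916.22 is 6% + $1.85/kg.
Additional duty on 8916.22 from Loristan: +10.3%. Applied ad valorem rate: 6% + 10.3% = 16.3%.
Duty = $103,849.29 × 16.3% + 783 × $1.85 = $18,375.98.
Total = $0.00 + $0.00 + $18,375.98 = $18,375.98.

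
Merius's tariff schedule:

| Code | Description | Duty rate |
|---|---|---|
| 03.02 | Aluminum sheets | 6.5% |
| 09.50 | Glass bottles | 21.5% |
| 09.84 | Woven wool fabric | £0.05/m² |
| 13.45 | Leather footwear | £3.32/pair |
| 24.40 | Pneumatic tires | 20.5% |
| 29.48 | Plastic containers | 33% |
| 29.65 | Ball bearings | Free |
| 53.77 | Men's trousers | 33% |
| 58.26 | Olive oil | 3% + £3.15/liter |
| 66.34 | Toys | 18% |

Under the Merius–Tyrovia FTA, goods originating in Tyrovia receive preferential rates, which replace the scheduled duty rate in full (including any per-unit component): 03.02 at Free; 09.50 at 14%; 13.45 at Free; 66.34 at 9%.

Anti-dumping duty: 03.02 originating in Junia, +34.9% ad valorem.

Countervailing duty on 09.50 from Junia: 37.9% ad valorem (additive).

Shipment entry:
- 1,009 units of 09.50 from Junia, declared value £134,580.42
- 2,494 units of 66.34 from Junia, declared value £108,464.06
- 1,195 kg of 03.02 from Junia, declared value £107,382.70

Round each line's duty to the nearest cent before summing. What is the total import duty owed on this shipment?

Line 1 (09.50, Junia, 1,009 units, £134,580.42):
Base rate for 09.50 is 21.5%.
09.50 has an FTA preferential rate, but origin Junia is not Tyrovia; base rate stands.
Additional duty on 09.50 from Junia: +37.9%. Applied ad valorem rate: 21.5% + 37.9% = 59.4%.
Duty = £134,580.42 × 59.4% = £79,940.77.
Line 2 (66.34, Junia, 2,494 units, £108,464.06):
Base rate for 66.34 is 18%.
66.34 has an FTA preferential rate, but origin Junia is not Tyrovia; base rate stands.
Duty = £108,464.06 × 18% = £19,523.53.
Line 3 (03.02, Junia, 1,195 kg, £107,382.70):
Base rate for 03.02 is 6.5%.
03.02 has an FTA preferential rate, but origin Junia is not Tyrovia; base rate stands.
Additional duty on 03.02 from Junia: +34.9%. Applied ad valorem rate: 6.5% + 34.9% = 41.4%.
Duty = £107,382.70 × 41.4% = £44,456.44.
Total = £79,940.77 + £19,523.53 + £44,456.44 = £143,920.74.

£143,920.74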